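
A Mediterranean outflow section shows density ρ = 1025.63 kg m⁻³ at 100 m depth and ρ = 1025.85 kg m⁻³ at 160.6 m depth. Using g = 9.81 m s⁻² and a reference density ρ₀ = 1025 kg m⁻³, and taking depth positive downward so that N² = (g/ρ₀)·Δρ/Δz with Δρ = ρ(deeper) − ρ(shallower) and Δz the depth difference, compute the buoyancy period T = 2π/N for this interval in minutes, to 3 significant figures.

17.8 min

Δρ = 1025.85 − 1025.63 = 0.22 kg m⁻³ over Δz = 160.6 − 100 = 60.6 m.
N² = (9.81/1025) × (0.22/60.6) = 3.4745 × 10⁻⁵ s⁻².
N = √(3.4745 × 10⁻⁵) = 5.8945 × 10⁻³ rad s⁻¹, so T = 2π/N = 1.0659 × 10³ s = 17.765 min ≈ 17.8 min.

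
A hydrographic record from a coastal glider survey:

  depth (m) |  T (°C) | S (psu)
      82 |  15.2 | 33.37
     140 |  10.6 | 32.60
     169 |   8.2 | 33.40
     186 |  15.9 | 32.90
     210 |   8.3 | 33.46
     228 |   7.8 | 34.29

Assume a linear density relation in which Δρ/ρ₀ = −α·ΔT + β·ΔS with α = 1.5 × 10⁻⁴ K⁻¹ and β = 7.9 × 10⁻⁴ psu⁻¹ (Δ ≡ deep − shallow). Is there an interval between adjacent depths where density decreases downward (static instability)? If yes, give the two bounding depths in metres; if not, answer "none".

Evaluate Δρ/ρ₀ = −αΔT + βΔS across each adjacent pair:
  82–140 m: −αΔT+βΔS = −(1.5 × 10⁻⁴)(-4.6)+(7.9 × 10⁻⁴)(-0.77) = 8.2 × 10⁻⁵ → stable
  140–169 m: −αΔT+βΔS = −(1.5 × 10⁻⁴)(-2.4)+(7.9 × 10⁻⁴)(+0.80) = 9.9 × 10⁻⁴ → stable
  169–186 m: −αΔT+βΔS = −(1.5 × 10⁻⁴)(+7.7)+(7.9 × 10⁻⁴)(-0.50) = -1.5 × 10⁻³ → UNSTABLE
  186–210 m: −αΔT+βΔS = −(1.5 × 10⁻⁴)(-7.6)+(7.9 × 10⁻⁴)(+0.56) = 1.6 × 10⁻³ → stable
  210–228 m: −αΔT+βΔS = −(1.5 × 10⁻⁴)(-0.5)+(7.9 × 10⁻⁴)(+0.83) = 7.3 × 10⁻⁴ → stable
The 169–186 m interval has Δρ < 0: lighter water underlies denser water.

169–186 m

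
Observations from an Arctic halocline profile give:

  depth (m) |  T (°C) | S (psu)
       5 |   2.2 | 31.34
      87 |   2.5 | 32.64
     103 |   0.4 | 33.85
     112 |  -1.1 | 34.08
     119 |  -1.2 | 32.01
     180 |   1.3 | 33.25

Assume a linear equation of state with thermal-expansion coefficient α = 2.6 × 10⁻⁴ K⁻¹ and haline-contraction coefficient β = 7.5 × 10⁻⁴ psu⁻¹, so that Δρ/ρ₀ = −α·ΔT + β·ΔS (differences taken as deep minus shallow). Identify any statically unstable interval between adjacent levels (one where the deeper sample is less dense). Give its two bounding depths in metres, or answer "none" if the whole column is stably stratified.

Evaluate Δρ/ρ₀ = −αΔT + βΔS across each adjacent pair:
  5–87 m: −αΔT+βΔS = −(2.6 × 10⁻⁴)(+0.3)+(7.5 × 10⁻⁴)(+1.30) = 9.0 × 10⁻⁴ → stable
  87–103 m: −αΔT+βΔS = −(2.6 × 10⁻⁴)(-2.1)+(7.5 × 10⁻⁴)(+1.21) = 1.5 × 10⁻³ → stable
  103–112 m: −αΔT+βΔS = −(2.6 × 10⁻⁴)(-1.5)+(7.5 × 10⁻⁴)(+0.23) = 5.6 × 10⁻⁴ → stable
  112–119 m: −αΔT+βΔS = −(2.6 × 10⁻⁴)(-0.1)+(7.5 × 10⁻⁴)(-2.07) = -1.5 × 10⁻³ → UNSTABLE
  119–180 m: −αΔT+βΔS = −(2.6 × 10⁻⁴)(+2.5)+(7.5 × 10⁻⁴)(+1.24) = 2.8 × 10⁻⁴ → stable
The 112–119 m interval has Δρ < 0: lighter water underlies denser water.

112–119 m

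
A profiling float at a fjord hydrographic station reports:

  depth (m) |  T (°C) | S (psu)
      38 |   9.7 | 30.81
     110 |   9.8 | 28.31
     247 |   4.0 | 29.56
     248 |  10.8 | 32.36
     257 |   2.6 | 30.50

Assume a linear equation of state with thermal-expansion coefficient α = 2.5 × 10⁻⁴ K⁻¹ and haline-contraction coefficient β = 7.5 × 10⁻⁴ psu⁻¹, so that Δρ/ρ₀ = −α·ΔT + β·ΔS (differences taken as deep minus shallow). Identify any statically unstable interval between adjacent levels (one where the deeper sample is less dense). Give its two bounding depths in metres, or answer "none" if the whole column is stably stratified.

Evaluate Δρ/ρ₀ = −αΔT + βΔS across each adjacent pair:
  38–110 m: −αΔT+βΔS = −(2.5 × 10⁻⁴)(+0.1)+(7.5 × 10⁻⁴)(-2.50) = -1.9 × 10⁻³ → UNSTABLE
  110–247 m: −αΔT+βΔS = −(2.5 × 10⁻⁴)(-5.8)+(7.5 × 10⁻⁴)(+1.25) = 2.4 × 10⁻³ → stable
  247–248 m: −αΔT+βΔS = −(2.5 × 10⁻⁴)(+6.8)+(7.5 × 10⁻⁴)(+2.80) = 4.0 × 10⁻⁴ → stable
  248–257 m: −αΔT+βΔS = −(2.5 × 10⁻⁴)(-8.2)+(7.5 × 10⁻⁴)(-1.86) = 6.5 × 10⁻⁴ → stable
The 38–110 m interval has Δρ < 0: lighter water underlies denser water.

38–110 m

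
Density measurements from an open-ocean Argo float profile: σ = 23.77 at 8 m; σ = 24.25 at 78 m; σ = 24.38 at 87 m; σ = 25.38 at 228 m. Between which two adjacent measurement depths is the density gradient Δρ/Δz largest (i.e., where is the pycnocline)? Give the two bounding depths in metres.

Compute the density gradient over each adjacent pair:
  8–78 m: Δρ/Δz = 0.48/70 = 6.9 × 10⁻³ kg m⁻⁴
  78–87 m: Δρ/Δz = 0.13/9 = 0.014 kg m⁻⁴
  87–228 m: Δρ/Δz = 1.00/141 = 7.1 × 10⁻³ kg m⁻⁴
The largest gradient is in the 78–87 m interval — the pycnocline.

78–87 m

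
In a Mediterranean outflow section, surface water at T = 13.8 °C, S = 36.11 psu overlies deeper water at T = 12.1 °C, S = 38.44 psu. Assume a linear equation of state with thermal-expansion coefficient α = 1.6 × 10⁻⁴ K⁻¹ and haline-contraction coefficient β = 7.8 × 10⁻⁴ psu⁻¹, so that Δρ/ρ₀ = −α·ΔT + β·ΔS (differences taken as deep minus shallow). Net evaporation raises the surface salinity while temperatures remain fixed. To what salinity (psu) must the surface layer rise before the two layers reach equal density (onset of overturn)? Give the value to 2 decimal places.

38.79 psu

Neutral buoyancy requires −α(T_deep − T_surf) + β(S_deep − S_surf′) = 0.
S_surf′ = S_deep − (α/β)·ΔT = 38.44 − (1.6 × 10⁻⁴/7.8 × 10⁻⁴)·(-1.7) = 38.7887 psu.
Increase required: 38.7887 − 36.11 = 2.6787 psu.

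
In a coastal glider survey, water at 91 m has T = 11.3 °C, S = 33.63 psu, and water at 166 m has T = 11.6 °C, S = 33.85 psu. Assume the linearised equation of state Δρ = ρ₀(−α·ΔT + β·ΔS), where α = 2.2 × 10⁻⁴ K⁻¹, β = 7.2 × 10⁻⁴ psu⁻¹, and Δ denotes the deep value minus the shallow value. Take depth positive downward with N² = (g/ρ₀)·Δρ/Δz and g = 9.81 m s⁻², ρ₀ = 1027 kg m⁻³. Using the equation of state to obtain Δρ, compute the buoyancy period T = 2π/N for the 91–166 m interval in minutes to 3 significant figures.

30.1 min

ΔT = +0.3 K, ΔS = +0.22 psu (deep − shallow).
Δρ/ρ₀ = −αΔT + βΔS = -6.60 × 10⁻⁵ + 1.584 × 10⁻⁴ = 9.24 × 10⁻⁵, so Δρ ≈ 0.09489 kg m⁻³.
N² = (g/ρ₀)·Δρ/Δz = g·(Δρ/ρ₀)/Δz = 9.81 × 9.24 × 10⁻⁵ / 75 = 1.2086 × 10⁻⁵ s⁻².
N = √(1.2086 × 10⁻⁵) = 3.4765 × 10⁻³ rad s⁻¹ → T = 2π/N = 1.8073 × 10³ s = 30.122 min ≈ 30.1 min.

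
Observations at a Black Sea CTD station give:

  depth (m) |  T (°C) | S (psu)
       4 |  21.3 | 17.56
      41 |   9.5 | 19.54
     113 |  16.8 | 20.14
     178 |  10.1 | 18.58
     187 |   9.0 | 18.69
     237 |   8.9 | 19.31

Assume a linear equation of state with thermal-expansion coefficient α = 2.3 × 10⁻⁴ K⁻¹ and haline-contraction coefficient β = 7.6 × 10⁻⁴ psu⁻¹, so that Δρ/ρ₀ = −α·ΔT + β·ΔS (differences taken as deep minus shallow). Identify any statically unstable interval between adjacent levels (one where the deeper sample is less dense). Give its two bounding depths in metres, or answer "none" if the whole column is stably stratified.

41–113 m

Evaluate Δρ/ρ₀ = −αΔT + βΔS across each adjacent pair:
  4–41 m: −αΔT+βΔS = −(2.3 × 10⁻⁴)(-11.8)+(7.6 × 10⁻⁴)(+1.98) = 4.2 × 10⁻³ → stable
  41–113 m: −αΔT+βΔS = −(2.3 × 10⁻⁴)(+7.3)+(7.6 × 10⁻⁴)(+0.60) = -1.2 × 10⁻³ → UNSTABLE
  113–178 m: −αΔT+βΔS = −(2.3 × 10⁻⁴)(-6.7)+(7.6 × 10⁻⁴)(-1.56) = 3.6 × 10⁻⁴ → stable
  178–187 m: −αΔT+βΔS = −(2.3 × 10⁻⁴)(-1.1)+(7.6 × 10⁻⁴)(+0.11) = 3.4 × 10⁻⁴ → stable
  187–237 m: −αΔT+βΔS = −(2.3 × 10⁻⁴)(-0.1)+(7.6 × 10⁻⁴)(+0.62) = 4.9 × 10⁻⁴ → stable
The 41–113 m interval has Δρ < 0: lighter water underlies denser water.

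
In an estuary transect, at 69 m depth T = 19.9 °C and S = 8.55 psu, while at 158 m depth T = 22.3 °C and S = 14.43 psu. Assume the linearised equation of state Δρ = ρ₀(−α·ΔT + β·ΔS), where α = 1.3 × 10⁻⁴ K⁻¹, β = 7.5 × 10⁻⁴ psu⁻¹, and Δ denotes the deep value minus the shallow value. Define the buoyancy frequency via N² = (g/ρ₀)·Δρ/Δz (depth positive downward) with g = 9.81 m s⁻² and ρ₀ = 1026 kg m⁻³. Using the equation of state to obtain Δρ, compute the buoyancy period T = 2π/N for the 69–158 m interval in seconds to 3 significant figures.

296 s

ΔT = +2.4 K, ΔS = +5.88 psu (deep − shallow).
Δρ/ρ₀ = −αΔT + βΔS = -3.12 × 10⁻⁴ + 4.41 × 10⁻³ = 4.098 × 10⁻³, so Δρ ≈ 4.205 kg m⁻³.
N² = (g/ρ₀)·Δρ/Δz = g·(Δρ/ρ₀)/Δz = 9.81 × 4.098 × 10⁻³ / 89 = 4.5170 × 10⁻⁴ s⁻².
N = √(4.5170 × 10⁻⁴) = 0.021253 rad s⁻¹ → T = 2π/N = 295.64 s ≈ 296 s.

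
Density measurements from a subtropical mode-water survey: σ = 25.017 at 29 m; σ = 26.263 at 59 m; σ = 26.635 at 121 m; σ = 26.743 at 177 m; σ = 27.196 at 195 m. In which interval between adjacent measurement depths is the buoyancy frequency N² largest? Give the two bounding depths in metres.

Compute the density gradient over each adjacent pair:
  29–59 m: Δρ/Δz = 1.246/30 = 0.042 kg m⁻⁴
  59–121 m: Δρ/Δz = 0.372/62 = 6.0 × 10⁻³ kg m⁻⁴
  121–177 m: Δρ/Δz = 0.108/56 = 1.9 × 10⁻³ kg m⁻⁴
  177–195 m: Δρ/Δz = 0.453/18 = 0.025 kg m⁻⁴
The largest gradient is in the 29–59 m interval — the pycnocline.

29–59 m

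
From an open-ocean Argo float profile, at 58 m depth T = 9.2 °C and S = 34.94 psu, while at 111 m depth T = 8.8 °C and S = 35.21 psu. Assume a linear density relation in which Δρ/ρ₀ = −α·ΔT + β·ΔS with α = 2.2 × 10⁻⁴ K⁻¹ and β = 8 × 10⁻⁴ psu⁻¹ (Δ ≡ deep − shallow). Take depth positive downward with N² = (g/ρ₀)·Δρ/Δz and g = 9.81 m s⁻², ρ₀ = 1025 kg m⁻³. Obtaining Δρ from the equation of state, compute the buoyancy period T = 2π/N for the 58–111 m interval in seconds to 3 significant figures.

ΔT = -0.4 K, ΔS = +0.27 psu (deep − shallow).
Δρ/ρ₀ = −αΔT + βΔS = 8.80 × 10⁻⁵ + 2.16 × 10⁻⁴ = 3.04 × 10⁻⁴, so Δρ ≈ 0.3116 kg m⁻³.
N² = (g/ρ₀)·Δρ/Δz = g·(Δρ/ρ₀)/Δz = 9.81 × 3.04 × 10⁻⁴ / 53 = 5.6269 × 10⁻⁵ s⁻².
N = √(5.6269 × 10⁻⁵) = 7.5013 × 10⁻³ rad s⁻¹ → T = 2π/N = 837.61 s ≈ 838 s.

838 s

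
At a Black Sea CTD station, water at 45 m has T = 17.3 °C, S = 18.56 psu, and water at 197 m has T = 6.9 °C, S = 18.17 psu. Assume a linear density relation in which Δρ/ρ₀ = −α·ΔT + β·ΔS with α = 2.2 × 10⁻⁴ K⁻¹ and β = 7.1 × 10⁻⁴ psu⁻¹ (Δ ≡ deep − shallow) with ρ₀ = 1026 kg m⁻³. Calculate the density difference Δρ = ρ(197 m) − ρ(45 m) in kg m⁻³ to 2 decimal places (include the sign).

+2.06 kg m⁻³

ΔT = -10.4 K, ΔS = -0.39 psu (deep − shallow).
Δρ/ρ₀ = −(2.2 × 10⁻⁴)(-10.4) + (7.1 × 10⁻⁴)(-0.39) = 2.0111 × 10⁻³.
Δρ = 1026 × (2.0111 × 10⁻³) = +2.06 kg m⁻³.
Positive Δρ: denser below, stable.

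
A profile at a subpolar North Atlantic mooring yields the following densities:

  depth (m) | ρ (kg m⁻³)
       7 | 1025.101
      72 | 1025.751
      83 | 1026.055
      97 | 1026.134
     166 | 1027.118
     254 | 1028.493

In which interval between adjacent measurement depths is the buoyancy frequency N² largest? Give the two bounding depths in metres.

Compute the density gradient over each adjacent pair:
  7–72 m: Δρ/Δz = 0.650/65 = 0.010 kg m⁻⁴
  72–83 m: Δρ/Δz = 0.304/11 = 0.028 kg m⁻⁴
  83–97 m: Δρ/Δz = 0.079/14 = 5.6 × 10⁻³ kg m⁻⁴
  97–166 m: Δρ/Δz = 0.984/69 = 0.014 kg m⁻⁴
  166–254 m: Δρ/Δz = 1.375/88 = 0.016 kg m⁻⁴
The largest gradient is in the 72–83 m interval — the pycnocline.

72–83 m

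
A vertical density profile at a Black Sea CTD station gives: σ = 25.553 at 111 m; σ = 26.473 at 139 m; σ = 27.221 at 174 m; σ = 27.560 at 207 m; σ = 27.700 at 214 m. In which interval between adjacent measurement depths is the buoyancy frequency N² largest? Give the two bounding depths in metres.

111–139 m

Compute the density gradient over each adjacent pair:
  111–139 m: Δρ/Δz = 0.920/28 = 0.033 kg m⁻⁴
  139–174 m: Δρ/Δz = 0.748/35 = 0.021 kg m⁻⁴
  174–207 m: Δρ/Δz = 0.339/33 = 0.010 kg m⁻⁴
  207–214 m: Δρ/Δz = 0.140/7 = 0.020 kg m⁻⁴
The largest gradient is in the 111–139 m interval — the pycnocline.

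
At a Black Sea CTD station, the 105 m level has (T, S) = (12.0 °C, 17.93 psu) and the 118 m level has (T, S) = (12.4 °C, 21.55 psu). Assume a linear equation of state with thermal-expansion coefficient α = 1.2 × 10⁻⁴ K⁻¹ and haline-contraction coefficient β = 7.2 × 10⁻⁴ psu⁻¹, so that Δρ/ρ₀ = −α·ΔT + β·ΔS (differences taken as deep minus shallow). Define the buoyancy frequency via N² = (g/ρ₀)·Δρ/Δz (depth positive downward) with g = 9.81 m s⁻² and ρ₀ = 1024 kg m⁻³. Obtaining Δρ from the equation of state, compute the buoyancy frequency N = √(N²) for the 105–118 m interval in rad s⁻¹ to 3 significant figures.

0.0439 rad s⁻¹

ΔT = +0.4 K, ΔS = +3.62 psu (deep − shallow).
Δρ/ρ₀ = −αΔT + βΔS = -4.80 × 10⁻⁵ + 2.6064 × 10⁻³ = 2.5584 × 10⁻³, so Δρ ≈ 2.620 kg m⁻³.
N² = (g/ρ₀)·Δρ/Δz = g·(Δρ/ρ₀)/Δz = 9.81 × 2.5584 × 10⁻³ / 13 = 1.9306 × 10⁻³ s⁻².
N = √(1.9306 × 10⁻³) = 0.043939 rad s⁻¹ ≈ 0.0439 rad s⁻¹.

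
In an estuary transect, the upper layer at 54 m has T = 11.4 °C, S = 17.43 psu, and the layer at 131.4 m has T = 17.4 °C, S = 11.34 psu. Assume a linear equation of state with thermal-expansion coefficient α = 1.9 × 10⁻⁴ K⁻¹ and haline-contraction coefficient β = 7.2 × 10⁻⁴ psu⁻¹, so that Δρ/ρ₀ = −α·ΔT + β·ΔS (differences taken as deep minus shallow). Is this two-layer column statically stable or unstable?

unstable

ΔT = 17.4 − 11.4 = +6.0 K and ΔS = 11.34 − 17.43 = -6.09 psu (deep − shallow).
−αΔT = -1.14 × 10⁻³; βΔS = -4.3848 × 10⁻³; sum Δρ/ρ₀ = -5.5248 × 10⁻³.
Δρ/ρ₀ < 0, so Δρ < 0: deeper water is lighter → statically unstable; the column would overturn.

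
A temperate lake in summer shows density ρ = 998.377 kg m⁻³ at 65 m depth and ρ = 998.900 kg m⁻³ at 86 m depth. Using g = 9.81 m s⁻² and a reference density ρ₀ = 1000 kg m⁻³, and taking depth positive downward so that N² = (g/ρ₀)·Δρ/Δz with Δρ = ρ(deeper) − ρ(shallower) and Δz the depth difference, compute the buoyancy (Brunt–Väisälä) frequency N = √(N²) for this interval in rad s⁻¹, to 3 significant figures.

Δρ = 998.900 − 998.377 = 0.523 kg m⁻³ over Δz = 86 − 65 = 21 m.
N² = (9.81/1000) × (0.523/21) = 2.4432 × 10⁻⁴ s⁻².
N = √(2.4432 × 10⁻⁴) = 0.015631 rad s⁻¹ ≈ 0.0156 rad s⁻¹.
N² > 0, so the interval is statically stable.

0.0156 rad s⁻¹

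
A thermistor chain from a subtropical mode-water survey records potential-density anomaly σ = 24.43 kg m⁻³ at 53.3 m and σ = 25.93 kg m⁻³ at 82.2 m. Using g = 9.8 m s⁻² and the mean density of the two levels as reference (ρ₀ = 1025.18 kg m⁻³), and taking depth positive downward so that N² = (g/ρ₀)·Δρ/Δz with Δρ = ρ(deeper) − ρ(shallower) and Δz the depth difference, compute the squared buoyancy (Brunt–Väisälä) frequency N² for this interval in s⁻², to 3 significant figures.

Δρ = 1025.93 − 1024.43 = 1.50 kg m⁻³ over Δz = 82.2 − 53.3 = 28.9 m.
N² = (9.8/1025.18) × (1.50/28.9) = 4.9616 × 10⁻⁴ s⁻² ≈ 4.96 × 10⁻⁴ s⁻².

4.96 × 10⁻⁴ s⁻²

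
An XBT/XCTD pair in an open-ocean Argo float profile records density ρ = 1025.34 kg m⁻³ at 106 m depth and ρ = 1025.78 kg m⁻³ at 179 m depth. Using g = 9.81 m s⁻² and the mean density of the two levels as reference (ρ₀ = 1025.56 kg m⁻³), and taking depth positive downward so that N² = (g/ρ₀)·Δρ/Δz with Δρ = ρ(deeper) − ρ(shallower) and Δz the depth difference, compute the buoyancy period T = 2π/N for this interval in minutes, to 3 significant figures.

13.8 min

Δρ = 1025.78 − 1025.34 = 0.44 kg m⁻³ over Δz = 179 − 106 = 73 m.
N² = (9.81/1025.56) × (0.44/73) = 5.7655 × 10⁻⁵ s⁻².
N = √(5.7655 × 10⁻⁵) = 7.5931 × 10⁻³ rad s⁻¹, so T = 2π/N = 827.49 s = 13.792 min ≈ 13.8 min.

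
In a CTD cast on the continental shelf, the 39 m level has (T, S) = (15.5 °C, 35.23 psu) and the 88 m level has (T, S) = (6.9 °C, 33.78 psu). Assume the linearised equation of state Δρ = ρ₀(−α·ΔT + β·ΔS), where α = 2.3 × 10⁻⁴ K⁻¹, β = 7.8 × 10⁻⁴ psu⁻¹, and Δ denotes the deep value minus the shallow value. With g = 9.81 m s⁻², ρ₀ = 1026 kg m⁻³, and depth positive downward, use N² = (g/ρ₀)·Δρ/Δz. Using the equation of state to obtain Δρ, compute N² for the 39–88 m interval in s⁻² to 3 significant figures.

1.70 × 10⁻⁴ s⁻²

ΔT = -8.6 K, ΔS = -1.45 psu (deep − shallow).
Δρ/ρ₀ = −αΔT + βΔS = 1.978 × 10⁻³ − 1.131 × 10⁻³ = 8.47 × 10⁻⁴, so Δρ ≈ 0.8690 kg m⁻³.
N² = (g/ρ₀)·Δρ/Δz = g·(Δρ/ρ₀)/Δz = 9.81 × 8.47 × 10⁻⁴ / 49 = 1.6957 × 10⁻⁴ s⁻² ≈ 1.70 × 10⁻⁴ s⁻².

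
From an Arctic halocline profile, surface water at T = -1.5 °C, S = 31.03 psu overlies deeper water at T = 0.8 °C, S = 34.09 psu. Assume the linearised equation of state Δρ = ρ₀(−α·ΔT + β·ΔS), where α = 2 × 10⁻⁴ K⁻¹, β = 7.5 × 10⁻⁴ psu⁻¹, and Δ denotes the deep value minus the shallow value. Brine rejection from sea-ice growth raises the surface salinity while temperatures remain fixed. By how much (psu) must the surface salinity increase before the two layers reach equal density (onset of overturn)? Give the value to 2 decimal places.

2.45 psu

Neutral buoyancy requires −α(T_deep − T_surf) + β(S_deep − S_surf′) = 0.
S_surf′ = S_deep − (α/β)·ΔT = 34.09 − (2 × 10⁻⁴/7.5 × 10⁻⁴)·(+2.3) = 33.4767 psu.
Increase required: 33.4767 − 31.03 = 2.4467 psu.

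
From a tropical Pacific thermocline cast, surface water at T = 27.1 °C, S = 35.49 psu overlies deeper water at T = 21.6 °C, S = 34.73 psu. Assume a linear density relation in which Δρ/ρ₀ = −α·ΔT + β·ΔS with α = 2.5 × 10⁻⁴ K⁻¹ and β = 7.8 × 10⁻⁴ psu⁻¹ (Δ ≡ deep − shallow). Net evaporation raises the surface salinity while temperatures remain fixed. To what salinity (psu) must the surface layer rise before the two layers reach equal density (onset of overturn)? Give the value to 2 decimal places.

Neutral buoyancy requires −α(T_deep − T_surf) + β(S_deep − S_surf′) = 0.
S_surf′ = S_deep − (α/β)·ΔT = 34.73 − (2.5 × 10⁻⁴/7.8 × 10⁻⁴)·(-5.5) = 36.4928 psu.
Increase required: 36.4928 − 35.49 = 1.0028 psu.

36.49 psu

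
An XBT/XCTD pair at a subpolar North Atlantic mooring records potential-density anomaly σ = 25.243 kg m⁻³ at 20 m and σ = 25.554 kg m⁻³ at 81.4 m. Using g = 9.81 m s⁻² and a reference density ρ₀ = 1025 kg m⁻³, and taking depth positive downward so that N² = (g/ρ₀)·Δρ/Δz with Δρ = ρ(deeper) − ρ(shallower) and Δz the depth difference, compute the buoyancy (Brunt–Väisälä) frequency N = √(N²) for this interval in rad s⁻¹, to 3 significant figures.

6.96 × 10⁻³ rad s⁻¹

Δρ = 1025.554 − 1025.243 = 0.311 kg m⁻³ over Δz = 81.4 − 20 = 61.4 m.
N² = (9.81/1025) × (0.311/61.4) = 4.8477 × 10⁻⁵ s⁻².
N = √(4.8477 × 10⁻⁵) = 6.9625 × 10⁻³ rad s⁻¹ ≈ 6.96 × 10⁻³ rad s⁻¹.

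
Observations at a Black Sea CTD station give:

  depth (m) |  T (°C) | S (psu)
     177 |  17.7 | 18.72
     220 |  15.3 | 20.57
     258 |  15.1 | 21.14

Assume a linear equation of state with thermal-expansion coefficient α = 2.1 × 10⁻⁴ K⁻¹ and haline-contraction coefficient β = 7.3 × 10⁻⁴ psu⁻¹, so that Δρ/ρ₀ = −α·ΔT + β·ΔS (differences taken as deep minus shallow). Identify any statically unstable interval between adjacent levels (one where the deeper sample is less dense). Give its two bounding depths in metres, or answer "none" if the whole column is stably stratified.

Evaluate Δρ/ρ₀ = −αΔT + βΔS across each adjacent pair:
  177–220 m: −αΔT+βΔS = −(2.1 × 10⁻⁴)(-2.4)+(7.3 × 10⁻⁴)(+1.85) = 1.9 × 10⁻³ → stable
  220–258 m: −αΔT+βΔS = −(2.1 × 10⁻⁴)(-0.2)+(7.3 × 10⁻⁴)(+0.57) = 4.6 × 10⁻⁴ → stable
Every interval has Δρ > 0: the column is stably stratified throughout.

none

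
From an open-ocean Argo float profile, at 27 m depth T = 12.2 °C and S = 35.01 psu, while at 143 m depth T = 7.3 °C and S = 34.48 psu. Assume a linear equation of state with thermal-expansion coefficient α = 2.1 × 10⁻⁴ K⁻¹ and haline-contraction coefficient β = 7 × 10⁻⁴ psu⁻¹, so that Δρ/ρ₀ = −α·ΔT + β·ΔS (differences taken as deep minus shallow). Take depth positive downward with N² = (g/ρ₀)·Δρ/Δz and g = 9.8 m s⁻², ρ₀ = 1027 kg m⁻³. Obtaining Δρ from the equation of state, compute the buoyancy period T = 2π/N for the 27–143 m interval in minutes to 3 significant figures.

14.0 min

ΔT = -4.9 K, ΔS = -0.53 psu (deep − shallow).
Δρ/ρ₀ = −αΔT + βΔS = 1.029 × 10⁻³ − 3.71 × 10⁻⁴ = 6.58 × 10⁻⁴, so Δρ ≈ 0.6758 kg m⁻³.
N² = (g/ρ₀)·Δρ/Δz = g·(Δρ/ρ₀)/Δz = 9.8 × 6.58 × 10⁻⁴ / 116 = 5.5590 × 10⁻⁵ s⁻².
N = √(5.5590 × 10⁻⁵) = 7.4559 × 10⁻³ rad s⁻¹ → T = 2π/N = 842.71 s = 14.045 min ≈ 14.0 min.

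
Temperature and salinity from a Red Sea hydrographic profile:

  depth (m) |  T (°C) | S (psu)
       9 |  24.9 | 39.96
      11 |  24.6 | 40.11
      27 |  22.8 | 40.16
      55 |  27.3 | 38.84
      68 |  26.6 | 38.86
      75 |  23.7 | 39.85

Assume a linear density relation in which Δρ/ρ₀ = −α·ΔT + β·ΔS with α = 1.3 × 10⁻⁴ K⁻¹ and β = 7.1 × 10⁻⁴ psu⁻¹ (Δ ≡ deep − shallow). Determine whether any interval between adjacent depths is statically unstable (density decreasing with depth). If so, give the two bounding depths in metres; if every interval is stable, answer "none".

27–55 m

Evaluate Δρ/ρ₀ = −αΔT + βΔS across each adjacent pair:
  9–11 m: −αΔT+βΔS = −(1.3 × 10⁻⁴)(-0.3)+(7.1 × 10⁻⁴)(+0.15) = 1.5 × 10⁻⁴ → stable
  11–27 m: −αΔT+βΔS = −(1.3 × 10⁻⁴)(-1.8)+(7.1 × 10⁻⁴)(+0.05) = 2.7 × 10⁻⁴ → stable
  27–55 m: −αΔT+βΔS = −(1.3 × 10⁻⁴)(+4.5)+(7.1 × 10⁻⁴)(-1.32) = -1.5 × 10⁻³ → UNSTABLE
  55–68 m: −αΔT+βΔS = −(1.3 × 10⁻⁴)(-0.7)+(7.1 × 10⁻⁴)(+0.02) = 1.1 × 10⁻⁴ → stable
  68–75 m: −αΔT+βΔS = −(1.3 × 10⁻⁴)(-2.9)+(7.1 × 10⁻⁴)(+0.99) = 1.1 × 10⁻³ → stable
The 27–55 m interval has Δρ < 0: lighter water underlies denser water.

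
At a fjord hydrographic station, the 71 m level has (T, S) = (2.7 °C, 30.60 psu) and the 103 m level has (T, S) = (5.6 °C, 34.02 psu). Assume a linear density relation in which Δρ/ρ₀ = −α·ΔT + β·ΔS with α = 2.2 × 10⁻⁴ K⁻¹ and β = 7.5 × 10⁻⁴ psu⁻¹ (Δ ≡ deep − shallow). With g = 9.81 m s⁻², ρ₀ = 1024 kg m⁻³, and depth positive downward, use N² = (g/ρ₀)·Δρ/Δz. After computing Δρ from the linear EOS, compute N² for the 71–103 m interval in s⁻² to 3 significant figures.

ΔT = +2.9 K, ΔS = +3.42 psu (deep − shallow).
Δρ/ρ₀ = −αΔT + βΔS = -6.38 × 10⁻⁴ + 2.565 × 10⁻³ = 1.927 × 10⁻³, so Δρ ≈ 1.973 kg m⁻³.
N² = (g/ρ₀)·Δρ/Δz = g·(Δρ/ρ₀)/Δz = 9.81 × 1.927 × 10⁻³ / 32 = 5.9075 × 10⁻⁴ s⁻² ≈ 5.91 × 10⁻⁴ s⁻².

5.91 × 10⁻⁴ s⁻²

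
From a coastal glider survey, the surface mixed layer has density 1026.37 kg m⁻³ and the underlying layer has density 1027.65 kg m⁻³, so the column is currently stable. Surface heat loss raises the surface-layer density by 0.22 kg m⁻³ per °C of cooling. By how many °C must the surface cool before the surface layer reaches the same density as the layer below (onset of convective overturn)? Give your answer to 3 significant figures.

Density deficit of the surface layer: 1027.65 − 1026.37 = 1.28 kg m⁻³.
Required change = 1.28 / 0.22 = 5.82 °C.

5.82 °C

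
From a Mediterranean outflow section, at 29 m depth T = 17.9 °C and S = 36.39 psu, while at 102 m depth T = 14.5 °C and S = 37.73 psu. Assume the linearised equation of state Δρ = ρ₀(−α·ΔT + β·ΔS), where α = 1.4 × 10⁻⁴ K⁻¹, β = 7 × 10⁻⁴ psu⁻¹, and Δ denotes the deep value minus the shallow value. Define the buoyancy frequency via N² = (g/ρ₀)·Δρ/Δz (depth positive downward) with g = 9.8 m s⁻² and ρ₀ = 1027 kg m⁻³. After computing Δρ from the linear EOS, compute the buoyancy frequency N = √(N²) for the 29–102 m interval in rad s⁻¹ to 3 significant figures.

ΔT = -3.4 K, ΔS = +1.34 psu (deep − shallow).
Δρ/ρ₀ = −αΔT + βΔS = 4.76 × 10⁻⁴ + 9.38 × 10⁻⁴ = 1.414 × 10⁻³, so Δρ ≈ 1.452 kg m⁻³.
N² = (g/ρ₀)·Δρ/Δz = g·(Δρ/ρ₀)/Δz = 9.8 × 1.414 × 10⁻³ / 73 = 1.8982 × 10⁻⁴ s⁻².
N = √(1.8982 × 10⁻⁴) = 0.013778 rad s⁻¹ ≈ 0.0138 rad s⁻¹.

0.0138 rad s⁻¹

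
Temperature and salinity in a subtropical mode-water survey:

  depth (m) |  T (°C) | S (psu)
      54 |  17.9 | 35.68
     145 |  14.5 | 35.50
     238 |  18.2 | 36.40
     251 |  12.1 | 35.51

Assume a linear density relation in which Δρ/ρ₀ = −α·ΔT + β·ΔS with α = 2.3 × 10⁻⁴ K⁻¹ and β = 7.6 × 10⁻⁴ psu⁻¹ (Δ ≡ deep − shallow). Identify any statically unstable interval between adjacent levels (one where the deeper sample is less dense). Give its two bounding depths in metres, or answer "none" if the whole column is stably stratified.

Evaluate Δρ/ρ₀ = −αΔT + βΔS across each adjacent pair:
  54–145 m: −αΔT+βΔS = −(2.3 × 10⁻⁴)(-3.4)+(7.6 × 10⁻⁴)(-0.18) = 6.5 × 10⁻⁴ → stable
  145–238 m: −αΔT+βΔS = −(2.3 × 10⁻⁴)(+3.7)+(7.6 × 10⁻⁴)(+0.90) = -1.7 × 10⁻⁴ → UNSTABLE
  238–251 m: −αΔT+βΔS = −(2.3 × 10⁻⁴)(-6.1)+(7.6 × 10⁻⁴)(-0.89) = 7.3 × 10⁻⁴ → stable
The 145–238 m interval has Δρ < 0: lighter water underlies denser water.

145–238 m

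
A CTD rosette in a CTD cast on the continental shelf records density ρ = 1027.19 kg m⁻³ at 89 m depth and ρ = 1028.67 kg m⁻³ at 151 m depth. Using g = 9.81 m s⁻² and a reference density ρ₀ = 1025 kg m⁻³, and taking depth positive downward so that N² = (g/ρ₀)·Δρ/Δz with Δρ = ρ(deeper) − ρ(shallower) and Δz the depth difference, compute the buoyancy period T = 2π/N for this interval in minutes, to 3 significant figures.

Δρ = 1028.67 − 1027.19 = 1.48 kg m⁻³ over Δz = 151 − 89 = 62 m.
N² = (9.81/1025) × (1.48/62) = 2.2846 × 10⁻⁴ s⁻².
N = √(2.2846 × 10⁻⁴) = 0.015115 rad s⁻¹, so T = 2π/N = 415.69 s = 6.9282 min ≈ 6.93 min.
Since Δρ > 0 the layer is stably stratified.

6.93 min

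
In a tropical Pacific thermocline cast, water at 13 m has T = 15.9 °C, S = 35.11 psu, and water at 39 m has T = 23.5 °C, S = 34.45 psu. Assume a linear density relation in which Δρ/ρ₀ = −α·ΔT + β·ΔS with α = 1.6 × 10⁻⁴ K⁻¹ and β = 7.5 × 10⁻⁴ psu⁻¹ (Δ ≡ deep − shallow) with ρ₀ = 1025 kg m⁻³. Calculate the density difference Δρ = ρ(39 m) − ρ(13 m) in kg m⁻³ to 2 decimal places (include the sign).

ΔT = +7.6 K, ΔS = -0.66 psu (deep − shallow).
Δρ/ρ₀ = −(1.6 × 10⁻⁴)(+7.6) + (7.5 × 10⁻⁴)(-0.66) = -1.711 × 10⁻³.
Δρ = 1025 × (-1.711 × 10⁻³) = -1.75 kg m⁻³.
Negative Δρ: lighter below, statically unstable.

-1.75 kg m⁻³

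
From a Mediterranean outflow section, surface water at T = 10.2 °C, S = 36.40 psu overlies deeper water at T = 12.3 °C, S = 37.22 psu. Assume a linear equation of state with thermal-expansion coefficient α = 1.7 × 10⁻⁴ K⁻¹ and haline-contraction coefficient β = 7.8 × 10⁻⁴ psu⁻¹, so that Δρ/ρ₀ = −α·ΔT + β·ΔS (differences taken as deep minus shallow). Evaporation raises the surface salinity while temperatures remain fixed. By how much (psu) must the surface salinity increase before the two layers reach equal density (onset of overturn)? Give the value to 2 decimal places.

Neutral buoyancy requires −α(T_deep − T_surf) + β(S_deep − S_surf′) = 0.
S_surf′ = S_deep − (α/β)·ΔT = 37.22 − (1.7 × 10⁻⁴/7.8 × 10⁻⁴)·(+2.1) = 36.7623 psu.
Increase required: 36.7623 − 36.40 = 0.3623 psu.

0.36 psu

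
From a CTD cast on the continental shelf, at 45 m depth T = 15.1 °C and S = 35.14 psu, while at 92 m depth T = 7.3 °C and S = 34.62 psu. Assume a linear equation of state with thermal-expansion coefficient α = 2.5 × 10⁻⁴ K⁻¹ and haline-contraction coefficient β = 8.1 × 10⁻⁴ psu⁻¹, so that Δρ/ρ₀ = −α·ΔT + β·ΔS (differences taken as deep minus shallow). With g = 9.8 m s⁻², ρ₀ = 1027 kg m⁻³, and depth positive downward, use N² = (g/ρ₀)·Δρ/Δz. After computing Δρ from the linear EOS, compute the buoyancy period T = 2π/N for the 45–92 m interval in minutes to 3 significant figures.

5.87 min

ΔT = -7.8 K, ΔS = -0.52 psu (deep − shallow).
Δρ/ρ₀ = −αΔT + βΔS = 1.95 × 10⁻³ − 4.212 × 10⁻⁴ = 1.5288 × 10⁻³, so Δρ ≈ 1.570 kg m⁻³.
N² = (g/ρ₀)·Δρ/Δz = g·(Δρ/ρ₀)/Δz = 9.8 × 1.5288 × 10⁻³ / 47 = 3.1877 × 10⁻⁴ s⁻².
N = √(3.1877 × 10⁻⁴) = 0.017854 rad s⁻¹ → T = 2π/N = 351.92 s = 5.8653 min ≈ 5.87 min.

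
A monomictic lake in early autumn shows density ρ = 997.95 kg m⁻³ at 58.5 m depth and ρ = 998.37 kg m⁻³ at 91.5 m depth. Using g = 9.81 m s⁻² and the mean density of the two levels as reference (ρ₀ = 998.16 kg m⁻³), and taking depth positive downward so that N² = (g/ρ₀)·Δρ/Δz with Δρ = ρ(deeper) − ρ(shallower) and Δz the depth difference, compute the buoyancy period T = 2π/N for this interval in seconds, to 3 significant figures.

562 s

Δρ = 998.37 − 997.95 = 0.42 kg m⁻³ over Δz = 91.5 − 58.5 = 33 m.
N² = (9.81/998.16) × (0.42/33) = 1.2508 × 10⁻⁴ s⁻².
N = √(1.2508 × 10⁻⁴) = 0.011184 rad s⁻¹, so T = 2π/N = 561.80 s ≈ 562 s.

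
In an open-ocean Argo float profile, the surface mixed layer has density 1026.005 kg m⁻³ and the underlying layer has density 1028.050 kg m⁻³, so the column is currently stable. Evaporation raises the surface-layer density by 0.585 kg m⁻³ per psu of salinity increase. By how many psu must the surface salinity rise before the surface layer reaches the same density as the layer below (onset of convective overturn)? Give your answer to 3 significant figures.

Density deficit of the surface layer: 1028.050 − 1026.005 = 2.045 kg m⁻³.
Required change = 2.045 / 0.585 = 3.50 psu.

3.50 psu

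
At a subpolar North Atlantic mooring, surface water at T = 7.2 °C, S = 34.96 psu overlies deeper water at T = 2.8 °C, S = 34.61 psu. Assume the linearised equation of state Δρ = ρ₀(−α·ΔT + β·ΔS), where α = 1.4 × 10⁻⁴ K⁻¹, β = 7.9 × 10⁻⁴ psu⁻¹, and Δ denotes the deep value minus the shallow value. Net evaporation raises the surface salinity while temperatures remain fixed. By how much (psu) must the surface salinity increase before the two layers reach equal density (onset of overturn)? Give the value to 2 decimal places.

0.43 psu

Neutral buoyancy requires −α(T_deep − T_surf) + β(S_deep − S_surf′) = 0.
S_surf′ = S_deep − (α/β)·ΔT = 34.61 − (1.4 × 10⁻⁴/7.9 × 10⁻⁴)·(-4.4) = 35.3897 psu.
Increase required: 35.3897 − 34.96 = 0.4297 psu.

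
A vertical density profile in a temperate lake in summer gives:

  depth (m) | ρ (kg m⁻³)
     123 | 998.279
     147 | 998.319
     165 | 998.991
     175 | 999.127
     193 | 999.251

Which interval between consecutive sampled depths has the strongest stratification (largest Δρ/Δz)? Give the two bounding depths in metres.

Compute the density gradient over each adjacent pair:
  123–147 m: Δρ/Δz = 0.040/24 = 1.7 × 10⁻³ kg m⁻⁴
  147–165 m: Δρ/Δz = 0.672/18 = 0.037 kg m⁻⁴
  165–175 m: Δρ/Δz = 0.136/10 = 0.014 kg m⁻⁴
  175–193 m: Δρ/Δz = 0.124/18 = 6.9 × 10⁻³ kg m⁻⁴
The largest gradient is in the 147–165 m interval — the pycnocline.

147–165 m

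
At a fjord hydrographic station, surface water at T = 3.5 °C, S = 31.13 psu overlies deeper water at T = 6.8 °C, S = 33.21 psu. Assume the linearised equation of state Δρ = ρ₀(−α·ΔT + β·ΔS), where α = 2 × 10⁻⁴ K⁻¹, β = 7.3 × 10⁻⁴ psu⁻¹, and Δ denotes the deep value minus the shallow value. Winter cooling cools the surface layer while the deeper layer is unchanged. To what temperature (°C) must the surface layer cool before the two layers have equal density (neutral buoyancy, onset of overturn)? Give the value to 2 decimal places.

Neutral buoyancy requires Δρ = 0, i.e. −α(T_deep − T_surf′) + β(S_deep − S_surf) = 0.
T_surf′ = T_deep − (β/α)·ΔS = 6.8 − (7.3 × 10⁻⁴/2 × 10⁻⁴)·(+2.08) = -0.7920 °C.
Cooling required: 3.5 − (-0.7920) = 4.2920 °C.

-0.79 °C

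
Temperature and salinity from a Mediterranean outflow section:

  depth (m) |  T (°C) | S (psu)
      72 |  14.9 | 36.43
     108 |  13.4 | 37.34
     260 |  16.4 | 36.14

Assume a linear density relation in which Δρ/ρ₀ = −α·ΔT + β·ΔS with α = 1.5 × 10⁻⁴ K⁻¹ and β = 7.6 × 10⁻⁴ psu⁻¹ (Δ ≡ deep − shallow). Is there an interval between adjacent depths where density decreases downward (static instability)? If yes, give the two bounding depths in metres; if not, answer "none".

Evaluate Δρ/ρ₀ = −αΔT + βΔS across each adjacent pair:
  72–108 m: −αΔT+βΔS = −(1.5 × 10⁻⁴)(-1.5)+(7.6 × 10⁻⁴)(+0.91) = 9.2 × 10⁻⁴ → stable
  108–260 m: −αΔT+βΔS = −(1.5 × 10⁻⁴)(+3.0)+(7.6 × 10⁻⁴)(-1.20) = -1.4 × 10⁻³ → UNSTABLE
The 108–260 m interval has Δρ < 0: lighter water underlies denser water.

108–260 m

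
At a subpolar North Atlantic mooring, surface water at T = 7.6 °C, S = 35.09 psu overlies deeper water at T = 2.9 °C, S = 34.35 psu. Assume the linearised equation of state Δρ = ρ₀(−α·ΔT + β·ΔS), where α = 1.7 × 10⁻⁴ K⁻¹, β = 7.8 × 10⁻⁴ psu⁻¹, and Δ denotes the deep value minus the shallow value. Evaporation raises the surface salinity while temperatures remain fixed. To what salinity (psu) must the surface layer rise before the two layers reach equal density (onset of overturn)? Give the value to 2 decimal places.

35.37 psu

Neutral buoyancy requires −α(T_deep − T_surf) + β(S_deep − S_surf′) = 0.
S_surf′ = S_deep − (α/β)·ΔT = 34.35 − (1.7 × 10⁻⁴/7.8 × 10⁻⁴)·(-4.7) = 35.3744 psu.
Increase required: 35.3744 − 35.09 = 0.2844 psu.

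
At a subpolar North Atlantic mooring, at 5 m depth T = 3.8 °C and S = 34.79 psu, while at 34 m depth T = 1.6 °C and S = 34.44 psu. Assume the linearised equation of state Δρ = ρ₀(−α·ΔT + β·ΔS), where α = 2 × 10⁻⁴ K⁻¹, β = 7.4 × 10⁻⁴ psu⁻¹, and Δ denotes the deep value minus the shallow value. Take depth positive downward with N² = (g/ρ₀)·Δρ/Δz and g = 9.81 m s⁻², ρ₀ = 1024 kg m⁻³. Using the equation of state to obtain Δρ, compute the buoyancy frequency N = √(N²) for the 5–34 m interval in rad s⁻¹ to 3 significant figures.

7.82 × 10⁻³ rad s⁻¹

ΔT = -2.2 K, ΔS = -0.35 psu (deep − shallow).
Δρ/ρ₀ = −αΔT + βΔS = 4.40 × 10⁻⁴ − 2.59 × 10⁻⁴ = 1.81 × 10⁻⁴, so Δρ ≈ 0.1853 kg m⁻³.
N² = (g/ρ₀)·Δρ/Δz = g·(Δρ/ρ₀)/Δz = 9.81 × 1.81 × 10⁻⁴ / 29 = 6.1228 × 10⁻⁵ s⁻².
N = √(6.1228 × 10⁻⁵) = 7.8248 × 10⁻³ rad s⁻¹ ≈ 7.82 × 10⁻³ rad s⁻¹.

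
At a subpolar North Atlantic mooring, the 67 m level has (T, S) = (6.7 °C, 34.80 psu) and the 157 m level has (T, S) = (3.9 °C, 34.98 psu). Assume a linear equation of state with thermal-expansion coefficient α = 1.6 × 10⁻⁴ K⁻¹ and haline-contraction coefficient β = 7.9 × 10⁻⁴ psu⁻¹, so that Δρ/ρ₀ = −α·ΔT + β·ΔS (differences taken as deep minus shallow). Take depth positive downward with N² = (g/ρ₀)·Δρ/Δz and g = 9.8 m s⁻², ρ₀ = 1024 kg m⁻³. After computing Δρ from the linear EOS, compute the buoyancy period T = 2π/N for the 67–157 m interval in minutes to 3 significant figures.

13.1 min

ΔT = -2.8 K, ΔS = +0.18 psu (deep − shallow).
Δρ/ρ₀ = −αΔT + βΔS = 4.48 × 10⁻⁴ + 1.422 × 10⁻⁴ = 5.902 × 10⁻⁴, so Δρ ≈ 0.6044 kg m⁻³.
N² = (g/ρ₀)·Δρ/Δz = g·(Δρ/ρ₀)/Δz = 9.8 × 5.902 × 10⁻⁴ / 90 = 6.4266 × 10⁻⁵ s⁻².
N = √(6.4266 × 10⁻⁵) = 8.0166 × 10⁻³ rad s⁻¹ → T = 2π/N = 783.77 s = 13.063 min ≈ 13.1 min.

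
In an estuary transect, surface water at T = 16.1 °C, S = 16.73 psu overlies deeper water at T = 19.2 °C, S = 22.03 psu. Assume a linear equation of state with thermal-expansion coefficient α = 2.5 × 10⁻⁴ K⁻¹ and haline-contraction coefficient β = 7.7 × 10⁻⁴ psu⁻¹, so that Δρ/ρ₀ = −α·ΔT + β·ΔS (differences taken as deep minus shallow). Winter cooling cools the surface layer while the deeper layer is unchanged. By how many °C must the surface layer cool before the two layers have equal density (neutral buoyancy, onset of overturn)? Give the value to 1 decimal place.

Neutral buoyancy requires Δρ = 0, i.e. −α(T_deep − T_surf′) + β(S_deep − S_surf) = 0.
T_surf′ = T_deep − (β/α)·ΔS = 19.2 − (7.7 × 10⁻⁴/2.5 × 10⁻⁴)·(+5.30) = 2.876 °C.
Cooling required: 16.1 − (2.876) = 13.224 °C.

13.2 °C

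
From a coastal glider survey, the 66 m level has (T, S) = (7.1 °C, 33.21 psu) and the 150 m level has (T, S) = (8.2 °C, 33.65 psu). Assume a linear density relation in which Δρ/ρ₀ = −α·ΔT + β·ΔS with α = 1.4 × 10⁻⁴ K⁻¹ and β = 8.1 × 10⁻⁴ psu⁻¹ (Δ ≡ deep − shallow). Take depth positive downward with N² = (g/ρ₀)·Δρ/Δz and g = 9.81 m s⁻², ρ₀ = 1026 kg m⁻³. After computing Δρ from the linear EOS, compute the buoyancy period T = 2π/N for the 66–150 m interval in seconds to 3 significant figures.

1.29 × 10³ s

ΔT = +1.1 K, ΔS = +0.44 psu (deep − shallow).
Δρ/ρ₀ = −αΔT + βΔS = -1.54 × 10⁻⁴ + 3.564 × 10⁻⁴ = 2.024 × 10⁻⁴, so Δρ ≈ 0.2077 kg m⁻³.
N² = (g/ρ₀)·Δρ/Δz = g·(Δρ/ρ₀)/Δz = 9.81 × 2.024 × 10⁻⁴ / 84 = 2.3637 × 10⁻⁵ s⁻².
N = √(2.3637 × 10⁻⁵) = 4.8618 × 10⁻³ rad s⁻¹ → T = 2π/N = 1.2924 × 10³ s ≈ 1.29 × 10³ s.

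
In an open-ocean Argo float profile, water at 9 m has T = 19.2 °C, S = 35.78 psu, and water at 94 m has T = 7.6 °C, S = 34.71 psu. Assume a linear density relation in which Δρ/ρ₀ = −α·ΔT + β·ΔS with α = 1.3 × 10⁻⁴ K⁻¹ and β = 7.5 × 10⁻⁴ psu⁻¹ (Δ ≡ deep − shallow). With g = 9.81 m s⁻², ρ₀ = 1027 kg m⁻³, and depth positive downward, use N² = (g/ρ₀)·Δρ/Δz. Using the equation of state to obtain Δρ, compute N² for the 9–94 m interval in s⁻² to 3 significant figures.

8.14 × 10⁻⁵ s⁻²

ΔT = -11.6 K, ΔS = -1.07 psu (deep − shallow).
Δρ/ρ₀ = −αΔT + βΔS = 1.508 × 10⁻³ − 8.025 × 10⁻⁴ = 7.055 × 10⁻⁴, so Δρ ≈ 0.7245 kg m⁻³.
N² = (g/ρ₀)·Δρ/Δz = g·(Δρ/ρ₀)/Δz = 9.81 × 7.055 × 10⁻⁴ / 85 = 8.1423 × 10⁻⁵ s⁻² ≈ 8.14 × 10⁻⁵ s⁻².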